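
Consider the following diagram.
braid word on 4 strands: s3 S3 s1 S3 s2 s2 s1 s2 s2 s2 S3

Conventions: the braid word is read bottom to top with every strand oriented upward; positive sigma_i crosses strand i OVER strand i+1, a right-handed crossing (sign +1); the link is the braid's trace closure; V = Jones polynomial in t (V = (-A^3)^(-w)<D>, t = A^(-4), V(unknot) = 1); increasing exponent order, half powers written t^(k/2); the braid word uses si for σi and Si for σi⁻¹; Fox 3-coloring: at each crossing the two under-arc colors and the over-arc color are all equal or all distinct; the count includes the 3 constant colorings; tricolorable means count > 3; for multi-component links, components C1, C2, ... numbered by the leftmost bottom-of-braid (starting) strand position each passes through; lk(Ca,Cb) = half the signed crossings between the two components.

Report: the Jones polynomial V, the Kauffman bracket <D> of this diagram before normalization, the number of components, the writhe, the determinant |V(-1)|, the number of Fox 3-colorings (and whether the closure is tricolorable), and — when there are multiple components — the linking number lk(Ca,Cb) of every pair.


Jones polynomial: V(t) = 1 + 2t^2 + 2t^4 - t^5 + t^6 - t^7
<D> = A^-13 - A^-9 + A^-5 - 2A^-1 - 2A^7 - A^15; writhe +5
components 3, writhe +5 (11 crossings)
linking number lk(C1,C2) = +2
lk(C1,C3): 0
lk(C2,C3) = -1
3-colorings: 3 of 3^11, det 8 — not tricolorable
note: summing lk over 3 pairs gives +1


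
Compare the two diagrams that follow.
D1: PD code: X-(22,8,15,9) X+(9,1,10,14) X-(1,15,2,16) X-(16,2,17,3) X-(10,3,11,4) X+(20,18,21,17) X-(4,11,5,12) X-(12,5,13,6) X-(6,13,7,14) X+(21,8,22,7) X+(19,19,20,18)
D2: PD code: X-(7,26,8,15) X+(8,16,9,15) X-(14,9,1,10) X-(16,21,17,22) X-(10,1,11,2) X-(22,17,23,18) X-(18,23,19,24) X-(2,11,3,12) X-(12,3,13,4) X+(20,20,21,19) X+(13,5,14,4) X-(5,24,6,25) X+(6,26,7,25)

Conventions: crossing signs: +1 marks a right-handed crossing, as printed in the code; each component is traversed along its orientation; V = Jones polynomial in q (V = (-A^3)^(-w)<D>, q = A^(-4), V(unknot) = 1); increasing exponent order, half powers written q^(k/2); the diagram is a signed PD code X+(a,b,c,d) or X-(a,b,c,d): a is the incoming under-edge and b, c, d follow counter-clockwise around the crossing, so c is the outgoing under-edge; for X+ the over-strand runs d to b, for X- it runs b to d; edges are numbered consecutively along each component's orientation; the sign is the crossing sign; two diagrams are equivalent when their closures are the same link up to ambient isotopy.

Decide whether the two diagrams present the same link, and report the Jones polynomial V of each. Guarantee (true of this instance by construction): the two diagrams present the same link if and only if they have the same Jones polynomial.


equivalent: no
V(D1) = q^(-13/2) - q^(-11/2) + q^(-9/2) - 2q^(-7/2) - q^(-3/2)  (w -3, c 11, <D> = A^-3 + 2A^5 - A^9 + A^13 - A^17)
V(D2) = -q^(-17/2) + q^(-15/2) + q^(-13/2) + q^(-11/2) - 2q^(-7/2) - q^(-5/2) - q^(-3/2)  (w -5, c 13, <D> = A^-9 + A^-5 + 2A^-1 - A^7 - A^11 - A^15 + A^19)
why: V(q) takes 2 values over 2 diagrams, fixing the grouping


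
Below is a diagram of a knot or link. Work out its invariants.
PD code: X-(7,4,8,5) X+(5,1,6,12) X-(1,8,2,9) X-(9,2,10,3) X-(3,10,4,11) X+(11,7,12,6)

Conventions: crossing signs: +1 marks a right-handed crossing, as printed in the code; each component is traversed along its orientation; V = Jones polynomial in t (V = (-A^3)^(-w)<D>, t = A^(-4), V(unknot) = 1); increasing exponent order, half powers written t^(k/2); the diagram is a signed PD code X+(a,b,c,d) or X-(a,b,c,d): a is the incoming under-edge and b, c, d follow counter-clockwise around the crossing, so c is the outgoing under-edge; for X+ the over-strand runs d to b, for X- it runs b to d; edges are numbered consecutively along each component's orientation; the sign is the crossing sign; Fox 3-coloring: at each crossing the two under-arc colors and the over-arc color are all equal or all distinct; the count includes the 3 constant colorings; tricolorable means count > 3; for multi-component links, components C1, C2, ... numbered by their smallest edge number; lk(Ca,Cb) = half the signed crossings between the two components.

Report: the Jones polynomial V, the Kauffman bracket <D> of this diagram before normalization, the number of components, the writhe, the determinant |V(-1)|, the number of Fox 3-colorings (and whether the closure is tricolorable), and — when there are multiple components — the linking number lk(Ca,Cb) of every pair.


V(t) = t^-5 - 2t^-4 + 2t^-3 - 2t^-2 + 2t^-1 - 1 + t
bracket: A^-10 - A^-6 + 2A^-2 - 2A^2 + 2A^6 - 2A^10 + A^14, w = -2
1 component, writhe -2, over 6 crossings
det 11, colorings 3 of 3^6 — not tricolorable
observation: |V(-1)| = 11: so not tricolorable, since 3 does not divide 11


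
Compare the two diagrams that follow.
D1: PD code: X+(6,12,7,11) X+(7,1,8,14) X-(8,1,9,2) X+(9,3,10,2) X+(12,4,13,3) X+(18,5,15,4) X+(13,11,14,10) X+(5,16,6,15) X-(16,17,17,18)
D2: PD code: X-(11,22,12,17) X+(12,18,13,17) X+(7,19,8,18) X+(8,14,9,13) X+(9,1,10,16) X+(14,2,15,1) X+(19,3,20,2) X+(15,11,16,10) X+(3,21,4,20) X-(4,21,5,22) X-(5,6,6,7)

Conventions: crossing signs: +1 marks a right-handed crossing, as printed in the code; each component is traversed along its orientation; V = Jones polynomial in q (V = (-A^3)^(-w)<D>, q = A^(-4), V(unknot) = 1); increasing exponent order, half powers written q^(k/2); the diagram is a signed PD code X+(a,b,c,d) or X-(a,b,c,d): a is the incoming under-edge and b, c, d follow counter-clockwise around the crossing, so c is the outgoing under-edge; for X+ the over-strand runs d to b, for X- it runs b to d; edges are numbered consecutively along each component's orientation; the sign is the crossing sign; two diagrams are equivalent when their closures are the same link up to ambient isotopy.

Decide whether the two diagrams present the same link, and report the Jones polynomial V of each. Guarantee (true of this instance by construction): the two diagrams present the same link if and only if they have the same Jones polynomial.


same link: yes
V(D1) = -q^(3/2) - 2q^(7/2) + q^(9/2) - q^(11/2) + q^(13/2)  [9 crossings, <D> = -A^-11 + A^-7 - A^-3 + 2A + A^9, w = +5]
V(D2) = -q^(3/2) - 2q^(7/2) + q^(9/2) - q^(11/2) + q^(13/2)  [11 crossings, <D> = -A^-11 + A^-7 - A^-3 + 2A + A^9, w = +5]
insight: Reidemeister moves carry D1 (9 crossings) to D2 (11)


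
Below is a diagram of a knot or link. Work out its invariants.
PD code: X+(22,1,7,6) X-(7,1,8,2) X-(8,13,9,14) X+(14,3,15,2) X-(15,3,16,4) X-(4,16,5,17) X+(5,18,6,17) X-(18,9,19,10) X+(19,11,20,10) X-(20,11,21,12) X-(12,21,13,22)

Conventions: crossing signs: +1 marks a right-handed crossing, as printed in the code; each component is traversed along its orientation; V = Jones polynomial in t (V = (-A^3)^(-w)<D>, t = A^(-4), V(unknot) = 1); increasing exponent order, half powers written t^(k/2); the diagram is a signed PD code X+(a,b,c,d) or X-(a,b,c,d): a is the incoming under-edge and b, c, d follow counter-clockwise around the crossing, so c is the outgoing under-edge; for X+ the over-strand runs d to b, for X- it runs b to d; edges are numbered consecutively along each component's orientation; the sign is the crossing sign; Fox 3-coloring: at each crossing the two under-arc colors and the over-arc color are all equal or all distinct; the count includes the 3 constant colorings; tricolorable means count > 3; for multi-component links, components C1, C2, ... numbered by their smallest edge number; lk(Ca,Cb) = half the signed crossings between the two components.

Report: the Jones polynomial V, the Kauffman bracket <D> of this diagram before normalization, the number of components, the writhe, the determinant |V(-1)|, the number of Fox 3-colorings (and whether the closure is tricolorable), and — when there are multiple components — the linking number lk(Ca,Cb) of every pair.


Jones polynomial: V(t) = t^(-9/2) - t^(-5/2) - t^(-3/2) - t^(-1/2)
<D> = A^-7 + A^-3 + A - A^9; writhe -3
components 2, writhe -3 (11 crossings)
linking number lk(C1,C2) = 0
3-colorings: 27 of 3^11, det 0 — tricolorable
note: the 1 component pair carries total linking 0


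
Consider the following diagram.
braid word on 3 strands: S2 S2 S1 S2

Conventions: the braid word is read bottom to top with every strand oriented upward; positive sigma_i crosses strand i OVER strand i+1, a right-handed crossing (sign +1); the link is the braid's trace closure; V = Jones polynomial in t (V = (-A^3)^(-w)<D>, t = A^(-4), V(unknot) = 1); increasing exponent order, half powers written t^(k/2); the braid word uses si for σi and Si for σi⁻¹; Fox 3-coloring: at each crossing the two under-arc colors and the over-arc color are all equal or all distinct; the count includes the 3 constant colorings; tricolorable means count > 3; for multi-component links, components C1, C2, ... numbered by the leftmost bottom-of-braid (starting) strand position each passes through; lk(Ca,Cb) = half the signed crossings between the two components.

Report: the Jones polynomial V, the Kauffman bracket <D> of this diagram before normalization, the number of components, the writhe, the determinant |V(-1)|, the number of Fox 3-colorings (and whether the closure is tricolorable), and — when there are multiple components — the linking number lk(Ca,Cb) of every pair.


V(t) = -t^-4 + t^-3 + t^-1
bracket: A^-8 + 1 - A^4, w = -4
1 component, writhe -4, over 4 crossings
det 3, colorings 9 of 3^4 — tricolorable
observation: w = -4 shifts under R1 moves; the (-A^3)^(4) factor cancels that in V


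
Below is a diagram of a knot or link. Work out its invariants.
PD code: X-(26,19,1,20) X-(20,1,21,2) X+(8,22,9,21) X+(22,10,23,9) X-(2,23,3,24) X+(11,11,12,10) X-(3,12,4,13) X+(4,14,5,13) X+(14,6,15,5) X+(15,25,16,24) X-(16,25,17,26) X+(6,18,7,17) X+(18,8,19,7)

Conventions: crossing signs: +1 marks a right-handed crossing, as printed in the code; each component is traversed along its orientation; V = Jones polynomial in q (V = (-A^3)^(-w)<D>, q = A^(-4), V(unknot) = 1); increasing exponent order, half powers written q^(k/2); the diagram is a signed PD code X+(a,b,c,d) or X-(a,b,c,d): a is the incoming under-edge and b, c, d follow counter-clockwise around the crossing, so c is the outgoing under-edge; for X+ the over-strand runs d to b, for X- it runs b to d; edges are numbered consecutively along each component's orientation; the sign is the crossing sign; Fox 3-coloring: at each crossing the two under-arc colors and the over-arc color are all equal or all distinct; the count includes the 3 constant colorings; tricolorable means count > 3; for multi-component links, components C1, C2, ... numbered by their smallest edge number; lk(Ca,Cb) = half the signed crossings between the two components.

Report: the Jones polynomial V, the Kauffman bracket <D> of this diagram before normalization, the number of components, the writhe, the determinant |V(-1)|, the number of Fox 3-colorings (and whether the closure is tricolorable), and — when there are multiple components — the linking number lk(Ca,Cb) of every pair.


V(q) = -q^-2 + 2q^-1 - 3 + 5q - 4q^2 + 5q^3 - 4q^4 + 2q^5 - q^6
bracket: A^-15 - 2A^-11 + 4A^-7 - 5A^-3 + 4A - 5A^5 + 3A^9 - 2A^13 + A^17, w = +3
1 component, writhe +3, over 13 crossings
det 27, colorings 9 of 3^13 — tricolorable
observation: the span of V is 8, forcing >= 8 crossings in any diagram


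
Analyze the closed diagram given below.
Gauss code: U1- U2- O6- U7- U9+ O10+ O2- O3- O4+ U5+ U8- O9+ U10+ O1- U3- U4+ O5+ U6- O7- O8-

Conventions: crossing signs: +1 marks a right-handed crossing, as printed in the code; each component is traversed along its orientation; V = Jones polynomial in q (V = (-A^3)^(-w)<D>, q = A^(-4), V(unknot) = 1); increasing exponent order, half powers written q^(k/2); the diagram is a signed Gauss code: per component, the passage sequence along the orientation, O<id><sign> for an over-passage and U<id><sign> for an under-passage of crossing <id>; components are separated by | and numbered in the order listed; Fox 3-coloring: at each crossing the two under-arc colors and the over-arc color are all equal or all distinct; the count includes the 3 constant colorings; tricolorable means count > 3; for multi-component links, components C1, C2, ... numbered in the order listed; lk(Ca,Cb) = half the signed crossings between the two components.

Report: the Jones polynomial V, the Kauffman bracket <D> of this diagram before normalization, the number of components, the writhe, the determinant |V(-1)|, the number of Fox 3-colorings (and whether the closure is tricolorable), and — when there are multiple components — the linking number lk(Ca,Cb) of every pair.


Jones polynomial: V(q) = -q^-5 + q^-4 - q^-3 + 2q^-2 - q^-1 + 2 - q
<D> = -A^-10 + 2A^-6 - A^-2 + 2A^2 - A^6 + A^10 - A^14; writhe -2
components 1, writhe -2 (10 crossings)
3-colorings: 9 of 3^10, det 9 — tricolorable
note: det 9 = |V(-1)|; divisible by 3, so tricolorable


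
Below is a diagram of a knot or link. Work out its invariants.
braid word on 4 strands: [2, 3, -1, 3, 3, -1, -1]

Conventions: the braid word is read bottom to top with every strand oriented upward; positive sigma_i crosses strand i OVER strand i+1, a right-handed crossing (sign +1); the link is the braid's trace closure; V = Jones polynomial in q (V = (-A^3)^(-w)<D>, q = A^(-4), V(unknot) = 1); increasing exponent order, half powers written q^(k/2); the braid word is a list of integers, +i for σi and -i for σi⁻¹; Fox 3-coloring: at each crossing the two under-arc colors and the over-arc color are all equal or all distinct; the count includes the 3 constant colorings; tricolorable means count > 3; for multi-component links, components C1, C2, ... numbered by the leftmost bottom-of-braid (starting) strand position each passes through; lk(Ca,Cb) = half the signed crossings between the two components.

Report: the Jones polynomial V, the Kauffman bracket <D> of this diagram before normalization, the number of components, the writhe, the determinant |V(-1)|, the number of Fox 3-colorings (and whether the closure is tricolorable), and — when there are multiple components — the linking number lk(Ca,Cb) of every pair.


Jones polynomial: V(q) = -q^-3 + q^-2 - q^-1 + 3 - q + q^2 - q^3
<D> = A^-9 - A^-5 + A^-1 - 3A^3 + A^7 - A^11 + A^15; writhe +1
components 1, writhe +1 (7 crossings)
3-colorings: 27 of 3^7, det 9 — tricolorable
note: |V(-1)| = 9: so tricolorable, since 3 divides 9


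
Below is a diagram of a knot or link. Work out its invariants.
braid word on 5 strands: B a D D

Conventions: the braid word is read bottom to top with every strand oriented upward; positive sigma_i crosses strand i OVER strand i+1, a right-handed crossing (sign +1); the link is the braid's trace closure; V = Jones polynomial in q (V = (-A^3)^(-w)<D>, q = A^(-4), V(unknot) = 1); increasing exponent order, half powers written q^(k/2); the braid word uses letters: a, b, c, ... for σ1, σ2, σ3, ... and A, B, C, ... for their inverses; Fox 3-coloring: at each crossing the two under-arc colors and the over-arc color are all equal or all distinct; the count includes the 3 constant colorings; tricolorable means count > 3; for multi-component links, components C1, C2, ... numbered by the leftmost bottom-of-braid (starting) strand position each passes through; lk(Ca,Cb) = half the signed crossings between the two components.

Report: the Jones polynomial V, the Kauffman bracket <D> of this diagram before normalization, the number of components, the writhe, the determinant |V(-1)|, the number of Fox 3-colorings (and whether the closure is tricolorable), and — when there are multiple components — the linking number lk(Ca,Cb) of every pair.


Jones polynomial: V(q) = q^-3 + q^-2 + q^-1 + 1
<D> = A^-6 + A^-2 + A^2 + A^6; writhe -2
components 3, writhe -2 (4 crossings)
linking number lk(C1,C2) = 0
lk(C1,C3): 0
lk(C2,C3) = -1
3-colorings: 9 of 3^4, det 0 — tricolorable
note: summing lk over 3 pairs gives -1


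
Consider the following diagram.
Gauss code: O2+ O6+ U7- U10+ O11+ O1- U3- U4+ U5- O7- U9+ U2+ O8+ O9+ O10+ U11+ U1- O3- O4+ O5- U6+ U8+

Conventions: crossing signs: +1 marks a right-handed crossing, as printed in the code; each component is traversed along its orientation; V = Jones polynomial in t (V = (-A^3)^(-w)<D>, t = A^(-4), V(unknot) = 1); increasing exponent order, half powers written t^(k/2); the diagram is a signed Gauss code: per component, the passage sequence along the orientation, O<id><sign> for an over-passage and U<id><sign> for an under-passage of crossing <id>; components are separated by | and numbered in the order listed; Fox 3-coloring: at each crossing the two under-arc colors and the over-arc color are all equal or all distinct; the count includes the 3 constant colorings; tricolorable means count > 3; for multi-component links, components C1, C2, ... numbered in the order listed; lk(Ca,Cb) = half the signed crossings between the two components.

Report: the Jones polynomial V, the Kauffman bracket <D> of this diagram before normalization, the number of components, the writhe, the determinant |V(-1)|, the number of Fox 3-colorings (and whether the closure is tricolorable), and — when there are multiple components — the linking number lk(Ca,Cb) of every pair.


Jones polynomial: V(t) = t + t^3 - t^4
<D> = A^-7 - A^-3 - A^5; writhe +3
components 1, writhe +3 (11 crossings)
3-colorings: 9 of 3^11, det 3 — tricolorable
note: w = +3 shifts under R1 moves; the (-A^3)^(-3) factor cancels that in V


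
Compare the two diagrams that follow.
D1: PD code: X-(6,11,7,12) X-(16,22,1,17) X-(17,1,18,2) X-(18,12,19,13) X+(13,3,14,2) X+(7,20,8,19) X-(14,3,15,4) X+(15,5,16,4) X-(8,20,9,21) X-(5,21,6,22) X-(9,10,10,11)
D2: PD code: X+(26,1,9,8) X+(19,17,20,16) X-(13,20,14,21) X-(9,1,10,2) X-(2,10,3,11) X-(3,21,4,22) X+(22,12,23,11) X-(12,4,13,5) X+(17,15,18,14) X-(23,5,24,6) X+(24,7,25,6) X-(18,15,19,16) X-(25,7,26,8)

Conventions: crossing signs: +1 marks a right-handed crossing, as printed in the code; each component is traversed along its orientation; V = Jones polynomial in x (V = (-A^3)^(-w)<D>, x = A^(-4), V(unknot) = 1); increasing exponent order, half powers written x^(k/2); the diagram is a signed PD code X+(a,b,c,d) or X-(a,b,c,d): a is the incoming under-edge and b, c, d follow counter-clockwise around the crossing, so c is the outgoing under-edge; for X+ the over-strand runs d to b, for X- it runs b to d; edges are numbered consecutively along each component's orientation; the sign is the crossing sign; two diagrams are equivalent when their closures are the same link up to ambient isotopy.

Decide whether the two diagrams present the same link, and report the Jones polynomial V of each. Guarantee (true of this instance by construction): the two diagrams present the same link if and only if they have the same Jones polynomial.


same link: yes
V(D1) = -x^(-9/2) - x^(-5/2) + x^(-3/2) - x^(-1/2)  [11 crossings, <D> = A^-13 - A^-9 + A^-5 + A^3, w = -5]
D2 (bracket A^-7 - A^-3 + A + A^9; 13 crossings at w = -3): V = -x^(-9/2) - x^(-5/2) + x^(-3/2) - x^(-1/2)
note: from 11 to 13 crossings by R-moves: one link, two diagrams


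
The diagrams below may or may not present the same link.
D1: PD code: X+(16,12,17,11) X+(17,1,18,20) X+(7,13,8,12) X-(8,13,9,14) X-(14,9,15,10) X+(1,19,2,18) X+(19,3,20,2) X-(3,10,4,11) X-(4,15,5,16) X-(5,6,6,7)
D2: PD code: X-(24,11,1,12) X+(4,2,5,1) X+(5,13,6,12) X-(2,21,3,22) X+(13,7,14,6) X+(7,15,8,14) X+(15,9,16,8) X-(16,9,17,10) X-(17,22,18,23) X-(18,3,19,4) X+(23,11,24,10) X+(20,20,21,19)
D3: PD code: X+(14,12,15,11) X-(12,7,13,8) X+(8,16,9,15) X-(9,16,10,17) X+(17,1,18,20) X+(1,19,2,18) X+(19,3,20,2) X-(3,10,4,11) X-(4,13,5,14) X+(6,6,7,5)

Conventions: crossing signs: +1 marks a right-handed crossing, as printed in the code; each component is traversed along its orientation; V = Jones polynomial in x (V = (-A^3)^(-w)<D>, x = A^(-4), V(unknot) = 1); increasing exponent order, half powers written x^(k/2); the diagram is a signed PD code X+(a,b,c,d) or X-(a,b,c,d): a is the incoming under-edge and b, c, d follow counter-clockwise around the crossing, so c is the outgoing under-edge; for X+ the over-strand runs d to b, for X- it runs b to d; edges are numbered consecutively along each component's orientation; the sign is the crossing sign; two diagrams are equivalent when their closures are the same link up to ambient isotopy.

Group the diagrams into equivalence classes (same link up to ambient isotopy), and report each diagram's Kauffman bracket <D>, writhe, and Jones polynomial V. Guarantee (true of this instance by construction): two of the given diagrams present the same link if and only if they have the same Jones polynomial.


equivalence classes: {D1, D2, D3}
D1 (bracket -A^-16 + A^-12 + A^-4; 10 crossings at w = 0): V = x + x^3 - x^4
V(D2) = x + x^3 - x^4  [12 crossings, <D> = -A^-10 + A^-6 + A^2, w = +2]
V(D3) = x + x^3 - x^4  [10 crossings, <D> = -A^-10 + A^-6 + A^2, w = +2]
key observation: one V(x) for all 3 diagrams — one class (guaranteed)


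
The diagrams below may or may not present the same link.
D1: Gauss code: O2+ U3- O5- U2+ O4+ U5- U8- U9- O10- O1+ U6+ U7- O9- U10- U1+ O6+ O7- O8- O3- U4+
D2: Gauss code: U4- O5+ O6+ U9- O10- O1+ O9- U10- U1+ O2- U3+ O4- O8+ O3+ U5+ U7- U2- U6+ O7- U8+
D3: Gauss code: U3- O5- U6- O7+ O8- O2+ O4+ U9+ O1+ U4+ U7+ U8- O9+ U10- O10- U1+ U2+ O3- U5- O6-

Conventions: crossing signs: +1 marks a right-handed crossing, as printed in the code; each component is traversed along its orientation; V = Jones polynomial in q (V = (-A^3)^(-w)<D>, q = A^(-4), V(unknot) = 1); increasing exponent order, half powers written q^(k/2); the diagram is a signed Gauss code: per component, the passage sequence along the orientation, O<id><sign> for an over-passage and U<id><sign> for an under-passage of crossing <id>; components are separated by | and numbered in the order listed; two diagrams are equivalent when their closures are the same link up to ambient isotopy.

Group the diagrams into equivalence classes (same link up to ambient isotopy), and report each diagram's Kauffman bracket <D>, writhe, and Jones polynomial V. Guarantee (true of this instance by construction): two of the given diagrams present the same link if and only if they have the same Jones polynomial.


equivalence classes: {D1} | {D2} | {D3}
D1 (bracket A^-14 - A^-10 + A^-6 - A^-2 + A^2; 10 crossings at w = -2): V = q^-2 - q^-1 + 1 - q + q^2
D2 (bracket 1; 10 crossings at w = 0): V = 1
V(D3) = -q^-3 + q^-2 - q^-1 + 3 - q + q^2 - q^3  (w 0, c 10, <D> = -A^-12 + A^-8 - A^-4 + 3 - A^4 + A^8 - A^12)
observation: comparing 3 Jones polynomials yields 3 groups


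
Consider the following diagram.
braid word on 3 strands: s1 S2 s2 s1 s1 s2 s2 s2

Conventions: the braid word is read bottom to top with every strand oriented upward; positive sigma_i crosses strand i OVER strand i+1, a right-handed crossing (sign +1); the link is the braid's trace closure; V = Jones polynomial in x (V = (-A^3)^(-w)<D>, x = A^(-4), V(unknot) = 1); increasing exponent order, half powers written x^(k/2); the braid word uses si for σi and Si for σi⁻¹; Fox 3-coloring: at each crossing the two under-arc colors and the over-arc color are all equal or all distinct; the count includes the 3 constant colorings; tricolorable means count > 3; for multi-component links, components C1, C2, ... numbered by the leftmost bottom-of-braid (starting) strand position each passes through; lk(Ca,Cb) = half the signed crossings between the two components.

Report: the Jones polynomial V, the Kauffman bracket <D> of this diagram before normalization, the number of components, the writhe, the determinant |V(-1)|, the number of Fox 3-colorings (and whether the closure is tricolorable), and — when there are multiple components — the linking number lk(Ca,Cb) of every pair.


Jones polynomial: V(x) = x^2 + 2x^4 - 2x^5 + x^6 - 2x^7 + x^8
<D> = A^-14 - 2A^-10 + A^-6 - 2A^-2 + 2A^2 + A^10; writhe +6
components 1, writhe +6 (8 crossings)
3-colorings: 27 of 3^8, det 9 — tricolorable
note: w = +6 (over 8 crossings) is diagram-only; (-A^3)^(-6) removes it from V


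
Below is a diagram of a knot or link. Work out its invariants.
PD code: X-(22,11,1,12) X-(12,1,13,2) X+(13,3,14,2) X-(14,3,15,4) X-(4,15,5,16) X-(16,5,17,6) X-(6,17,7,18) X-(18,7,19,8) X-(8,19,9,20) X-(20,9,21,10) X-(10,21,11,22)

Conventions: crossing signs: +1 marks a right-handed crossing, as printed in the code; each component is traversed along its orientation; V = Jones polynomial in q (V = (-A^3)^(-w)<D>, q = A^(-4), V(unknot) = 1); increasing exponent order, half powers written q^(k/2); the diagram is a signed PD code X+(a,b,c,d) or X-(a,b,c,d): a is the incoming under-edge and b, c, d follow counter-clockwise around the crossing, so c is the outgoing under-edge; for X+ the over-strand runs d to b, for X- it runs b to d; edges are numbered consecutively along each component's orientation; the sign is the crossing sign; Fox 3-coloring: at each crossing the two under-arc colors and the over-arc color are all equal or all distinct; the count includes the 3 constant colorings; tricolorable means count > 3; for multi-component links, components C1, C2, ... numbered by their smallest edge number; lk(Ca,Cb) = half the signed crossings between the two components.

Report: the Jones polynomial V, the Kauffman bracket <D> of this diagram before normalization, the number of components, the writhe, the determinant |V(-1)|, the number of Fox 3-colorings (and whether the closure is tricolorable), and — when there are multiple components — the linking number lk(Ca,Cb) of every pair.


Jones polynomial: V(q) = -q^-13 + q^-12 - q^-11 + q^-10 - q^-9 + q^-8 - q^-7 + q^-6 + q^-4
<D> = -A^-11 - A^-3 + A - A^5 + A^9 - A^13 + A^17 - A^21 + A^25; writhe -9
components 1, writhe -9 (11 crossings)
3-colorings: 9 of 3^11, det 9 — tricolorable
note: det 9 = |V(-1)|; divisible by 3, so tricolorable


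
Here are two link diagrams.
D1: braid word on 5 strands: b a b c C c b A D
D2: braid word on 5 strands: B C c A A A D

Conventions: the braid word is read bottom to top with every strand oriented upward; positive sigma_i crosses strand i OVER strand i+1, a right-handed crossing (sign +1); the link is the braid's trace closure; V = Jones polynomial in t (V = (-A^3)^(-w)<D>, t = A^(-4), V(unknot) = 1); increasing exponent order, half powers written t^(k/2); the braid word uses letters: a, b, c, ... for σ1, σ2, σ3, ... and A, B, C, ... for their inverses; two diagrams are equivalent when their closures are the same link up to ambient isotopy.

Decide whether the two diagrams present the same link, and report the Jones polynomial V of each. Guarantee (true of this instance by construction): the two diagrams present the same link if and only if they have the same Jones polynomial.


equivalent: no
V(D1) = -t^(1/2) - t^(5/2)  (w +3, c 9, <D> = A^-1 + A^7)
D2 (bracket A^-13 + A^-9 + A^-5 - A^3; 7 crossings at w = -5): V = t^(-9/2) - t^(-5/2) - t^(-3/2) - t^(-1/2)
why: 2 classes among 2 diagrams; unequal V(t) rules out equality


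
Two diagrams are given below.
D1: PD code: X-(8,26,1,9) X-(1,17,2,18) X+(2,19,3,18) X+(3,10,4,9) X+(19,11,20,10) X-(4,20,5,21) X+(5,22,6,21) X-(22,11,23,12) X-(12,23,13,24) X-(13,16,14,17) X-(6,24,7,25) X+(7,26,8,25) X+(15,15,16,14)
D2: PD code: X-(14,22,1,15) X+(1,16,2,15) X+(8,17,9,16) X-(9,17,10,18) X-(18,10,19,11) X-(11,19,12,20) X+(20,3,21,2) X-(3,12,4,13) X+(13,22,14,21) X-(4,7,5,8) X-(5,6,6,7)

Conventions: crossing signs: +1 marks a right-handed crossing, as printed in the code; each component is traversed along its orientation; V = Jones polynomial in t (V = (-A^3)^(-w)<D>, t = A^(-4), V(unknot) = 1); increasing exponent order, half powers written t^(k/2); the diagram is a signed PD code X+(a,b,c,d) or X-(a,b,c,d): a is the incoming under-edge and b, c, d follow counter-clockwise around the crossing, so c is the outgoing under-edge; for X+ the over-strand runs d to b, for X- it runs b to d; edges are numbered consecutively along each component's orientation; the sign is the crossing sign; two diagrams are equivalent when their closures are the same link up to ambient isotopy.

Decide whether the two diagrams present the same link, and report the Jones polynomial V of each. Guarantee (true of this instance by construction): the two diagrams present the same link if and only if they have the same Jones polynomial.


equivalent: no
D1 (bracket A^-5 + A^-1; 13 crossings at w = -1): V = -t^(-1/2) - t^(1/2)
D2 (bracket A^-15 - A^-11 + 2A^-7 - A^-3 + 2A - A^5; 11 crossings at w = -3): V = t^(-7/2) - 2t^(-5/2) + t^(-3/2) - 2t^(-1/2) + t^(1/2) - t^(3/2)
key observation: comparing 2 Jones polynomials yields 2 groups


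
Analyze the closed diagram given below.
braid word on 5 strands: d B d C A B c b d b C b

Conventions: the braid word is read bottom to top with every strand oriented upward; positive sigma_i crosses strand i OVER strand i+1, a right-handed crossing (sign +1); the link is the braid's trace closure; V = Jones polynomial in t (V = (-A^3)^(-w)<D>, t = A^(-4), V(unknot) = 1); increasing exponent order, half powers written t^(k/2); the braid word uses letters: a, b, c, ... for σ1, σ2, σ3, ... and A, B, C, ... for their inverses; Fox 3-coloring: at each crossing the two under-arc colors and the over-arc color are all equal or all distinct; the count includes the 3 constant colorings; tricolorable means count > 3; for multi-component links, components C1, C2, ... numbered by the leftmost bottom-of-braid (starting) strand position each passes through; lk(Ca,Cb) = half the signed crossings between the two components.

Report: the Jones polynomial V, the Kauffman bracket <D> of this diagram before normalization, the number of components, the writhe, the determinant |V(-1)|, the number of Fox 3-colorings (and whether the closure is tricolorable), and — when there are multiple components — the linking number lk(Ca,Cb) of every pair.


Jones polynomial: V(t) = t^-1 - 2 + 3t - 3t^2 + 4t^3 - 3t^4 + 2t^5 - t^6
<D> = -A^-18 + 2A^-14 - 3A^-10 + 4A^-6 - 3A^-2 + 3A^2 - 2A^6 + A^10; writhe +2
components 1, writhe +2 (12 crossings)
3-colorings: 3 of 3^12, det 19 — not tricolorable
note: the span of V is 7, forcing >= 7 crossings in any diagram


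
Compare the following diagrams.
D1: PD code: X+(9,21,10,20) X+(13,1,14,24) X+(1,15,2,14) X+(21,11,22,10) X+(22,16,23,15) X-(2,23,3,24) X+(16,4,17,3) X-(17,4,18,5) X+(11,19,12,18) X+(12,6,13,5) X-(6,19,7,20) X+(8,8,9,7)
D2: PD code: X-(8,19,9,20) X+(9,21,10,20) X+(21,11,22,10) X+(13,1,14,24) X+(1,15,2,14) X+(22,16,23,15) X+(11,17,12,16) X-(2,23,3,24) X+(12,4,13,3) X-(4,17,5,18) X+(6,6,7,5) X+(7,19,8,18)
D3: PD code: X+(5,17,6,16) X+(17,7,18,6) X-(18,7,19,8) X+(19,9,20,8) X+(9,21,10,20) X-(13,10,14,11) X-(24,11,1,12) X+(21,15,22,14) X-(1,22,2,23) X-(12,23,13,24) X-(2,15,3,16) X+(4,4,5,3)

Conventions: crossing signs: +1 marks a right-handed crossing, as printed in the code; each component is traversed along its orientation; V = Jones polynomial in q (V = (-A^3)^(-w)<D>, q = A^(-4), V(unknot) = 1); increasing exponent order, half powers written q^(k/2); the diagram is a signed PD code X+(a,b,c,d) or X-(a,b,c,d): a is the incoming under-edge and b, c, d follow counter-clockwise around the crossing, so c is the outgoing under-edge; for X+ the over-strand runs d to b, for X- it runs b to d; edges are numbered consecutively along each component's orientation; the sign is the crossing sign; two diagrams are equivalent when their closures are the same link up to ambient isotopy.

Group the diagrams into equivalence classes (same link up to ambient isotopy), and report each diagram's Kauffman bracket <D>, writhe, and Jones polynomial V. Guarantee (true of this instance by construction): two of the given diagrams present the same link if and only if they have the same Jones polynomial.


equivalence classes: {D1, D2} | {D3}
D1 (bracket -A^-6 + A^-2 - A^2 + 2A^6 - A^10 + A^14; 12 crossings at w = +6): V = q - q^2 + 2q^3 - q^4 + q^5 - q^6
D2 (bracket -A^-6 + A^-2 - A^2 + 2A^6 - A^10 + A^14; 12 crossings at w = +6): V = q - q^2 + 2q^3 - q^4 + q^5 - q^6
D3 (bracket -A^-12 + 2A^-8 - 2A^-4 + 3 - 2A^4 + 2A^8 - A^12; 12 crossings at w = 0): V = -q^-3 + 2q^-2 - 2q^-1 + 3 - 2q + 2q^2 - q^3
key observation: V(q) takes 2 values over 3 diagrams, fixing the grouping


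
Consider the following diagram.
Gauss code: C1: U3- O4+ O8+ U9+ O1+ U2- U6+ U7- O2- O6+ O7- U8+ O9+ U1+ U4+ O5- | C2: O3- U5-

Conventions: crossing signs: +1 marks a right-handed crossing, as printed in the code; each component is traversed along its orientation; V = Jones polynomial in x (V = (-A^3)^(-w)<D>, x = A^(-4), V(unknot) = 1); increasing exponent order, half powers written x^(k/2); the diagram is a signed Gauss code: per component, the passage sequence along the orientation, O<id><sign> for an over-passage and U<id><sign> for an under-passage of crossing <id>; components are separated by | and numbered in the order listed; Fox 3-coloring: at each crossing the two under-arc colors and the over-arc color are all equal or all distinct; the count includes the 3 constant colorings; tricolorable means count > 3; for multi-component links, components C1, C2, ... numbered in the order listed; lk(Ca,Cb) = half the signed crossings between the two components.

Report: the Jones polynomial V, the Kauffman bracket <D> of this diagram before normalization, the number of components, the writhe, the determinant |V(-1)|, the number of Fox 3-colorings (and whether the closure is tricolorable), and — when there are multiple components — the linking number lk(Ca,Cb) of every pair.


V = -x^(-3/2) - 2x^(1/2) + x^(3/2) - x^(5/2) + x^(7/2)
<D> = -A^-11 + A^-7 - A^-3 + 2A + A^9 (w = +1)
2 components over 9 crossings, w = +1
lk(C1,C2): -1
9 Fox colorings among 3^9, |V(-1)| = 6: tricolorable
why: the span of V is 5, within the link bound 9 + 2 - 1


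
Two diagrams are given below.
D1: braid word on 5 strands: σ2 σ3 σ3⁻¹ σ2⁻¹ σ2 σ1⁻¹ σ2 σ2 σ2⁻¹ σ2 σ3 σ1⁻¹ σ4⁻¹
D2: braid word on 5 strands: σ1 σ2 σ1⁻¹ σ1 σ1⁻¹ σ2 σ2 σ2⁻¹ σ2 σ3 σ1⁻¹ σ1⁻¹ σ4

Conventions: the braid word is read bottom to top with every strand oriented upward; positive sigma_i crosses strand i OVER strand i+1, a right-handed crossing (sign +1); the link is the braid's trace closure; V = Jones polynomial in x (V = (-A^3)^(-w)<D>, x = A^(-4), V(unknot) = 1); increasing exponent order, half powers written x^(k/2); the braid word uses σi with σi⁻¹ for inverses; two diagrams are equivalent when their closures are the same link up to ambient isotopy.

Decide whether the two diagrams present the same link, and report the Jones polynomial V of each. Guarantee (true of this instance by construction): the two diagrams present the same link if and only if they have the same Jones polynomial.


equivalent: yes
D1 (bracket -A^-11 + 2A^-7 - A^-3 + 2A - A^5 + A^9; 13 crossings at w = +1): V = -x^(-3/2) + x^(-1/2) - 2x^(1/2) + x^(3/2) - 2x^(5/2) + x^(7/2)
V(D2) = -x^(-3/2) + x^(-1/2) - 2x^(1/2) + x^(3/2) - 2x^(5/2) + x^(7/2)  (w +3, c 13, <D> = -A^-5 + 2A^-1 - A^3 + 2A^7 - A^11 + A^15)
key observation: all 2 diagrams share one V(x), hence one class


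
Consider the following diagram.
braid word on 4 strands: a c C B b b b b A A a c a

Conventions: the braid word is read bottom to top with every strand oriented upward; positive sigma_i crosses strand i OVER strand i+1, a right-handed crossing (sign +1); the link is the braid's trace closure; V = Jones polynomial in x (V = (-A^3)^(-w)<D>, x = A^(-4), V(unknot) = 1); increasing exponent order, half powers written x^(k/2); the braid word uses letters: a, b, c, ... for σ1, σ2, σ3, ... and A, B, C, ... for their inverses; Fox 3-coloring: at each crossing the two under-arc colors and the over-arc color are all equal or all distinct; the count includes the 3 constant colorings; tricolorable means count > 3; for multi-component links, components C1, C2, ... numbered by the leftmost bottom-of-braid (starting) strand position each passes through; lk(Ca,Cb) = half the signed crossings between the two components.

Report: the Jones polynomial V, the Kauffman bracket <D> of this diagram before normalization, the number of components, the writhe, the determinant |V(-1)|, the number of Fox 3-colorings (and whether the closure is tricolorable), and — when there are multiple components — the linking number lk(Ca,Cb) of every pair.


V(x) = x + x^3 - x^4
bracket: A^-1 - A^3 - A^11, w = +5
1 component, writhe +5, over 13 crossings
det 3, colorings 9 of 3^13 — tricolorable
observation: V spans 3 powers of x: at least 3 crossings in any diagram


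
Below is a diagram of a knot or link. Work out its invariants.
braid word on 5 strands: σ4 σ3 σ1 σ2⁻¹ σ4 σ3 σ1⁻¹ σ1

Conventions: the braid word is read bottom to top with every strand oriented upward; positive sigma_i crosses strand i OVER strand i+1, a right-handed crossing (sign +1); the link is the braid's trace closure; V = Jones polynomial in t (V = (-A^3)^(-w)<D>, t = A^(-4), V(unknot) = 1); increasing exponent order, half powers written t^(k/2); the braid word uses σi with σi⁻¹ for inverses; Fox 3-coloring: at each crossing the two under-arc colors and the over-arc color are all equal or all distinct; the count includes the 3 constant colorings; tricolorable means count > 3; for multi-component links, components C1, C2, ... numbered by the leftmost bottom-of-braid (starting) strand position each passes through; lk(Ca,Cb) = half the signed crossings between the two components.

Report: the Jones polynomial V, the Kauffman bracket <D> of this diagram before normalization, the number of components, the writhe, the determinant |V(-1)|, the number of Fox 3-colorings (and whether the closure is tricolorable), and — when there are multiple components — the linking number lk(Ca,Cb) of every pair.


V = t + t^3 - t^4
<D> = -A^-4 + 1 + A^8 (w = +4)
1 component over 8 crossings, w = +4
9 Fox colorings among 3^8, |V(-1)| = 3: tricolorable
why: free reduction leaves σ4 σ3 σ1 σ2⁻¹ σ4 σ3 of the original 8 letters


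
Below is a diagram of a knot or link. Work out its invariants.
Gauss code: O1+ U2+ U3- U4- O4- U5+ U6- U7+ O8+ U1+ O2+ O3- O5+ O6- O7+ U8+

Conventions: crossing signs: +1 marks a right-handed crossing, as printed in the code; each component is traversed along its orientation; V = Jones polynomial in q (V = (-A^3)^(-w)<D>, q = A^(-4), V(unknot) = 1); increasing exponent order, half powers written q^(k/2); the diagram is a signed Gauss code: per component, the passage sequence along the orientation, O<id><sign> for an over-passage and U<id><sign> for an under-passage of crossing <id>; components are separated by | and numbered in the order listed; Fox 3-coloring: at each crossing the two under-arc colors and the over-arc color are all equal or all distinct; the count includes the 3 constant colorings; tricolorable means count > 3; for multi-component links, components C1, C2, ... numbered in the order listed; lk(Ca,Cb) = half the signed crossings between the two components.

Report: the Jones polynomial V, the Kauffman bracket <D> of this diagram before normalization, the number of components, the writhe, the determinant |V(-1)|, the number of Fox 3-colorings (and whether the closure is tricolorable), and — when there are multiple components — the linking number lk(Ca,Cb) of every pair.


Jones polynomial: V(q) = q + q^3 - q^4
<D> = -A^-10 + A^-6 + A^2; writhe +2
components 1, writhe +2 (8 crossings)
3-colorings: 9 of 3^8, det 3 — tricolorable
note: w = +2 shifts under R1 moves; the (-A^3)^(-2) factor cancels that in V


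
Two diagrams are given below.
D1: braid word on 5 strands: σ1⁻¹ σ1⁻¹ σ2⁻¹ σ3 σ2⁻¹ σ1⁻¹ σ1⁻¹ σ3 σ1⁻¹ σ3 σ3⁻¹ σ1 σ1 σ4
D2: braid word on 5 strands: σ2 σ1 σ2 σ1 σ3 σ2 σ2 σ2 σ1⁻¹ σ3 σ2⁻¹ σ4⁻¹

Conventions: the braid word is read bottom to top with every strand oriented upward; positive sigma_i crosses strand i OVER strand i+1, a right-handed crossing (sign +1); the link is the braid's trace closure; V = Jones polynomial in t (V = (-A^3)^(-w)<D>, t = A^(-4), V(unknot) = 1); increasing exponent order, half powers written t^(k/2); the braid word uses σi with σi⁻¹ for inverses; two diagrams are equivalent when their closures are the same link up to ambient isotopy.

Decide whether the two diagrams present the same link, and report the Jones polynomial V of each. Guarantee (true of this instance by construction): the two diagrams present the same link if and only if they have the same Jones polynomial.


equivalent: no
D1 (bracket A^-10 - A^-6 + 2A^-2 - 3A^2 + 3A^6 - 2A^10 + 2A^14 - A^18; 14 crossings at w = -2): V = -t^-6 + 2t^-5 - 2t^-4 + 3t^-3 - 3t^-2 + 2t^-1 - 1 + t
D2 (bracket -A^-10 + A^-6 - A^-2 + A^2 + A^10; 12 crossings at w = +6): V = t^2 + t^4 - t^5 + t^6 - t^7
key observation: 2 values of V(t) split the 2 diagrams
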